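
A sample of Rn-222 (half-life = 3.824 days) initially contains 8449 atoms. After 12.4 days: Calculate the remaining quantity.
N = N₀(1/2)^(t/t½) = 892.6 atoms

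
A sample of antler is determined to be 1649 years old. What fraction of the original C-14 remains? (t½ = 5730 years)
N/N₀ = (1/2)^(t/t½) = 0.8192 = 81.9%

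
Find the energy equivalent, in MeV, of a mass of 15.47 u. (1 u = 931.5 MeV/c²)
E = mc² = 14410 MeV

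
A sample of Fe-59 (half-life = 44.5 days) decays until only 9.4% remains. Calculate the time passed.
t = t½ × log₂(N₀/N) = 151.8 days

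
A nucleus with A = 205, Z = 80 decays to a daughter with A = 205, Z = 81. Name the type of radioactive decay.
ΔA = 0, ΔZ = +1 ⇒ beta-minus decay (β⁻)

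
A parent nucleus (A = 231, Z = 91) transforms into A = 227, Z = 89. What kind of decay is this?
ΔA = -4, ΔZ = -2 ⇒ alpha decay (α)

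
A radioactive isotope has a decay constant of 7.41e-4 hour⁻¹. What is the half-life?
t½ = ln(2)/λ = 935.4 hours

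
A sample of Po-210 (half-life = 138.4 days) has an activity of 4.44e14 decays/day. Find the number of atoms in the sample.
N = A/λ = 8.865e16 atoms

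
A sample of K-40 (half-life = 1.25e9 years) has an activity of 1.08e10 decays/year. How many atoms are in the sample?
N = A/λ = 1.948e19 atoms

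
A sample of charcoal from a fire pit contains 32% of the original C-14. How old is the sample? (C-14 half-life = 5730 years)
Age = t½ × log₂(1/ratio) = 9419 years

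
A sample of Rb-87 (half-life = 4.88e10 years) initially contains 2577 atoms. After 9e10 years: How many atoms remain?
N = N₀(1/2)^(t/t½) = 717.7 atoms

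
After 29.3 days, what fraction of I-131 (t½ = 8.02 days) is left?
N/N₀ = (1/2)^(t/t½) = 0.07947 = 7.95%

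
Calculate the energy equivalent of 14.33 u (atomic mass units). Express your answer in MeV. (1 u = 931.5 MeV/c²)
E = mc² = 13350 MeV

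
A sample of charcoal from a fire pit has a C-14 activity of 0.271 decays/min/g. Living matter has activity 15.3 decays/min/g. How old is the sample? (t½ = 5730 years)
Age = t½ × log₂(A₀/A) = 33340 years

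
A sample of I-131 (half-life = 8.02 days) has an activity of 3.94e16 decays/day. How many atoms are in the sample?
N = A/λ = 4.559e17 atoms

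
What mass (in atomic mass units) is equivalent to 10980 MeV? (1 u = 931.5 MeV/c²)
m = E/c² = 11.79 u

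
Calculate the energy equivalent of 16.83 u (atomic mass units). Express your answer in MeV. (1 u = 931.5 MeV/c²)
E = mc² = 15680 MeV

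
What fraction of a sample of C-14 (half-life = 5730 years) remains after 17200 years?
N/N₀ = (1/2)^(t/t½) = 0.1248 = 12.5%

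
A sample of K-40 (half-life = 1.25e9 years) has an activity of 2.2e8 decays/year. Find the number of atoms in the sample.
N = A/λ = 3.967e17 atoms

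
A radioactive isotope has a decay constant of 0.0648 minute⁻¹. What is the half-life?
t½ = ln(2)/λ = 10.7 minutes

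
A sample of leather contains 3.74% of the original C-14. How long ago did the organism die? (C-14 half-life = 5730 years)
Age = t½ × log₂(1/ratio) = 27160 years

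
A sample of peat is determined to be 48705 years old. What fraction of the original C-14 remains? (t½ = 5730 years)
N/N₀ = (1/2)^(t/t½) = 0.002762 = 0.276%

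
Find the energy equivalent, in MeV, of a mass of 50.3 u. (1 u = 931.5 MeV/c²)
E = mc² = 46850 MeV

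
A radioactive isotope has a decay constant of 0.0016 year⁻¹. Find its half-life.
t½ = ln(2)/λ = 433.2 years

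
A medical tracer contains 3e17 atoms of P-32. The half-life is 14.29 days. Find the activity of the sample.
A = λN = 1.455e16 decays/day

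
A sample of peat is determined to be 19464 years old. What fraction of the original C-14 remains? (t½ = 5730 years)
N/N₀ = (1/2)^(t/t½) = 0.09494 = 9.49%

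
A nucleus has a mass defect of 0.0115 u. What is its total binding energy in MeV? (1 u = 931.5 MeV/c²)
B.E. = Δm × 931.5 = 10.71 MeV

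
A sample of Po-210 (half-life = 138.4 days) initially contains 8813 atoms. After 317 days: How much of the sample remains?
N = N₀(1/2)^(t/t½) = 1801 atoms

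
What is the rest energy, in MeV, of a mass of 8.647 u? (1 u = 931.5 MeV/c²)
E = mc² = 8055 MeV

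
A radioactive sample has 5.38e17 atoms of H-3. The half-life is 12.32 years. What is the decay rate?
A = λN = 3.027e16 decays/year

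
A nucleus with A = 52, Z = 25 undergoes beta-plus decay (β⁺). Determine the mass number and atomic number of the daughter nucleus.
Daughter: A = 52, Z = 24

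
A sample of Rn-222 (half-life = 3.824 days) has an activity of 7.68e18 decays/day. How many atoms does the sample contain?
N = A/λ = 4.237e19 atoms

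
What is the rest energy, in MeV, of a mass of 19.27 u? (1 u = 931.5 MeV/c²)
E = mc² = 17950 MeV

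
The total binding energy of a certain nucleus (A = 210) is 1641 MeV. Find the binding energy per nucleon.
B.E./A = 1641/210 = 7.814 MeV/nucleon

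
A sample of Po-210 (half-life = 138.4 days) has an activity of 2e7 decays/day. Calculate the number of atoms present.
N = A/λ = 3.993e9 atoms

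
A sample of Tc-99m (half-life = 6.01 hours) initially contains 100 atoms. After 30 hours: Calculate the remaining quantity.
N = N₀(1/2)^(t/t½) = 3.143 atoms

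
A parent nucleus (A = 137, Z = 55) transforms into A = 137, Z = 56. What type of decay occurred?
ΔA = 0, ΔZ = +1 ⇒ beta-minus decay (β⁻)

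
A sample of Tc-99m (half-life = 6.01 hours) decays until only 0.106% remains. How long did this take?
t = t½ × log₂(N₀/N) = 59.39 hours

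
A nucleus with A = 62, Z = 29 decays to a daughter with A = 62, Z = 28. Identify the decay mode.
ΔA = 0, ΔZ = -1 ⇒ beta-plus decay (β⁺) or electron capture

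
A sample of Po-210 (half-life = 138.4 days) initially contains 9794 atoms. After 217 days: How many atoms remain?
N = N₀(1/2)^(t/t½) = 3303 atoms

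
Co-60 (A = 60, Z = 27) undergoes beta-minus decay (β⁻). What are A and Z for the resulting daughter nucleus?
Daughter: A = 60, Z = 28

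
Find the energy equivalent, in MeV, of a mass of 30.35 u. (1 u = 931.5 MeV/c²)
E = mc² = 28270 MeV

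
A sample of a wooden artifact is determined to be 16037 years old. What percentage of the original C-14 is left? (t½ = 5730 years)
N/N₀ = (1/2)^(t/t½) = 0.1437 = 14.4%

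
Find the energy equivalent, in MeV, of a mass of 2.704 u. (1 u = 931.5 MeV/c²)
E = mc² = 2519 MeV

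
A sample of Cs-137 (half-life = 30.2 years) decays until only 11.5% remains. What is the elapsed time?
t = t½ × log₂(N₀/N) = 94.23 years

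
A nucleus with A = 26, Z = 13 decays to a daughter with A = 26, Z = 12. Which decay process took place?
ΔA = 0, ΔZ = -1 ⇒ beta-plus decay (β⁺) or electron capture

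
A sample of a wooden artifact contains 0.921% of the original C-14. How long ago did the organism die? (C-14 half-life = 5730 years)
Age = t½ × log₂(1/ratio) = 38750 years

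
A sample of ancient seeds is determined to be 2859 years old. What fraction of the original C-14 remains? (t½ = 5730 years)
N/N₀ = (1/2)^(t/t½) = 0.7076 = 70.8%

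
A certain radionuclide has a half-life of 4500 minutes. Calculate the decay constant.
λ = ln(2)/t½ = 1.54e-4 minute⁻¹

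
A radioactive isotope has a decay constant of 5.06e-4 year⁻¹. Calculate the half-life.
t½ = ln(2)/λ = 1370 years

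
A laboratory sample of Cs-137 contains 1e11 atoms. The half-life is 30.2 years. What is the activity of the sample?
A = λN = 2.295e9 decays/year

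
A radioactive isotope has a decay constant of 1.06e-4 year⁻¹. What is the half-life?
t½ = ln(2)/λ = 6539 years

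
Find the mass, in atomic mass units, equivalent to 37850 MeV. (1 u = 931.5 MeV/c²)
m = E/c² = 40.63 u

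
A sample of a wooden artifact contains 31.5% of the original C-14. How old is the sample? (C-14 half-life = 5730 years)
Age = t½ × log₂(1/ratio) = 9549 years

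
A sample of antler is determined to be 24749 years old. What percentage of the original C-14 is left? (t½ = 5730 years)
N/N₀ = (1/2)^(t/t½) = 0.05009 = 5.01%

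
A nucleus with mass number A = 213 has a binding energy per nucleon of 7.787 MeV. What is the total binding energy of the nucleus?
B.E. = 7.787 × 213 = 1659 MeV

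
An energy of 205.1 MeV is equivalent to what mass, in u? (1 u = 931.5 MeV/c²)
m = E/c² = 0.2202 u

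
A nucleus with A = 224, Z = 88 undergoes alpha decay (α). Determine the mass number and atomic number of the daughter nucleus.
Daughter: A = 220, Z = 86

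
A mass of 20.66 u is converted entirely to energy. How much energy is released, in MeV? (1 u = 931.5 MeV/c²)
E = mc² = 19240 MeV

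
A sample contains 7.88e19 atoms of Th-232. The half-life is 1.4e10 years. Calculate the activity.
A = λN = 3.901e9 decays/year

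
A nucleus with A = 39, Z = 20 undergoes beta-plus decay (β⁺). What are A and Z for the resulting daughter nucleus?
Daughter: A = 39, Z = 19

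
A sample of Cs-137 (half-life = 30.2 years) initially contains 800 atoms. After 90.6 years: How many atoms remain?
N = N₀(1/2)^(t/t½) = 100 atoms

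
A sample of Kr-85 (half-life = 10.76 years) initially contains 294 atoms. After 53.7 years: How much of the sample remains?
N = N₀(1/2)^(t/t½) = 9.247 atoms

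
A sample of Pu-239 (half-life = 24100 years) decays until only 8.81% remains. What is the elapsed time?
t = t½ × log₂(N₀/N) = 84460 years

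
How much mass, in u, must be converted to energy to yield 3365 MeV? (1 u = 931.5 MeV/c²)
m = E/c² = 3.612 u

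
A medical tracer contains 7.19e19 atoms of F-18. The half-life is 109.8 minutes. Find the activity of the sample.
A = λN = 4.539e17 decays/minute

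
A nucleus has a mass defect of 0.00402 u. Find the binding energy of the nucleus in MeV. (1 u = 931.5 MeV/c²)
B.E. = Δm × 931.5 = 3.745 MeV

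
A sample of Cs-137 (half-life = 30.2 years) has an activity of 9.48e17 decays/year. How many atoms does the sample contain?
N = A/λ = 4.13e19 atoms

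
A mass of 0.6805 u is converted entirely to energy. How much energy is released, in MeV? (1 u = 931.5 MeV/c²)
E = mc² = 633.9 MeV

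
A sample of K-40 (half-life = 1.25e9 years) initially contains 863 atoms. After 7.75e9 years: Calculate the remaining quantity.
N = N₀(1/2)^(t/t½) = 11.74 atoms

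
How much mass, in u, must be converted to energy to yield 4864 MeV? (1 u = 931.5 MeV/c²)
m = E/c² = 5.222 u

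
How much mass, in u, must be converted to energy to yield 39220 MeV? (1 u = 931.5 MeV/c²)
m = E/c² = 42.1 u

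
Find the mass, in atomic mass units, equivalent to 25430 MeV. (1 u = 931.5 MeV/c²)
m = E/c² = 27.3 u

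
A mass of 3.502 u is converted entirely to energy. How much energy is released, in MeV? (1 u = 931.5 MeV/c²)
E = mc² = 3262 MeV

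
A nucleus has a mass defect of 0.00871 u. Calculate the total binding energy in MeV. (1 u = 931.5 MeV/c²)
B.E. = Δm × 931.5 = 8.113 MeV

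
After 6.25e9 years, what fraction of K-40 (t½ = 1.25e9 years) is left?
N/N₀ = (1/2)^(t/t½) = 0.03125 = 3.12%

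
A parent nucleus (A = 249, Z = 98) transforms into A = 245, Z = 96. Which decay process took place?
ΔA = -4, ΔZ = -2 ⇒ alpha decay (α)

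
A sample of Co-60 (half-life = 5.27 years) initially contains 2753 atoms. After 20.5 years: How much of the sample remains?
N = N₀(1/2)^(t/t½) = 185.7 atoms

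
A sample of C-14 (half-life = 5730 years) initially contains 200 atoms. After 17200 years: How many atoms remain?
N = N₀(1/2)^(t/t½) = 24.97 atoms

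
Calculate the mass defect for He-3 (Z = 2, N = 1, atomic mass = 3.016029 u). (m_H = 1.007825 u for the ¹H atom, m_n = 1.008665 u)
Δm = Z·m_H + N·m_n − M = 0.008286 u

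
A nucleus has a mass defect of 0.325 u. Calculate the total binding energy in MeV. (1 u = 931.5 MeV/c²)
B.E. = Δm × 931.5 = 302.7 MeV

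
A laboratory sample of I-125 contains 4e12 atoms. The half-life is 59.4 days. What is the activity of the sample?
A = λN = 4.668e10 decays/day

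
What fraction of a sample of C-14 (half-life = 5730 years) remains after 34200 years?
N/N₀ = (1/2)^(t/t½) = 0.01597 = 1.6%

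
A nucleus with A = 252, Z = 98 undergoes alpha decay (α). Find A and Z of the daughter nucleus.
Daughter: A = 248, Z = 96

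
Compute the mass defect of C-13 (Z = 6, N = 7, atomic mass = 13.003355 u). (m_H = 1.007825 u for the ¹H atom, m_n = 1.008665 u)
Δm = Z·m_H + N·m_n − M = 0.1043 u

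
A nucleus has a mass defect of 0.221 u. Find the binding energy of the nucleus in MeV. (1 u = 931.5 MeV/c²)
B.E. = Δm × 931.5 = 205.9 MeV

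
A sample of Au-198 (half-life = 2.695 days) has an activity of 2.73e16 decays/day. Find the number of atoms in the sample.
N = A/λ = 1.061e17 atoms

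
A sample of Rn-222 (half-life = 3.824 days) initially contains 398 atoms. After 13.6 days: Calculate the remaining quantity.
N = N₀(1/2)^(t/t½) = 33.83 atoms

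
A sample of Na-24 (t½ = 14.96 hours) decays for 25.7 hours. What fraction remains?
N/N₀ = (1/2)^(t/t½) = 0.304 = 30.4%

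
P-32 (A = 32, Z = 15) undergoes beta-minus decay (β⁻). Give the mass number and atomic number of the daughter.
Daughter: A = 32, Z = 16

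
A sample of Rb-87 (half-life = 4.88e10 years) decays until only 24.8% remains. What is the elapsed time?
t = t½ × log₂(N₀/N) = 9.817e10 years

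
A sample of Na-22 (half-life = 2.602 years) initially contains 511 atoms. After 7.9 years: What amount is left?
N = N₀(1/2)^(t/t½) = 62.3 atoms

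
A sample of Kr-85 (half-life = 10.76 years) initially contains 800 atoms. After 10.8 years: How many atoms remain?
N = N₀(1/2)^(t/t½) = 399 atoms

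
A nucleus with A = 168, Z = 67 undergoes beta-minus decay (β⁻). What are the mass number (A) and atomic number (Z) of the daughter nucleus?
Daughter: A = 168, Z = 68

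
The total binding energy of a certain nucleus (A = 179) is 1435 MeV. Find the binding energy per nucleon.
B.E./A = 1435/179 = 8.017 MeV/nucleon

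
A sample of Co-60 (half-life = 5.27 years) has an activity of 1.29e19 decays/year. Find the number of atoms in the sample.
N = A/λ = 9.808e19 atoms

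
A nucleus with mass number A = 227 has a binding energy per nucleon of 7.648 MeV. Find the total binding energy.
B.E. = 7.648 × 227 = 1736 MeV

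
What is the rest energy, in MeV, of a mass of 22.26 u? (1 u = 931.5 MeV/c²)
E = mc² = 20740 MeV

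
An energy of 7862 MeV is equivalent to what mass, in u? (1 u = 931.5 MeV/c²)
m = E/c² = 8.44 u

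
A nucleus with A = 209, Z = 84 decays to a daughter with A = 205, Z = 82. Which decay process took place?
ΔA = -4, ΔZ = -2 ⇒ alpha decay (α)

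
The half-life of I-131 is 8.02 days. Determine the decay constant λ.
λ = ln(2)/t½ = 0.08643 day⁻¹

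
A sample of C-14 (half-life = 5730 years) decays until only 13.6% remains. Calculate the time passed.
t = t½ × log₂(N₀/N) = 16490 years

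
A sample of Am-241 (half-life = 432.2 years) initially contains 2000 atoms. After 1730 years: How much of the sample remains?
N = N₀(1/2)^(t/t½) = 124.8 atoms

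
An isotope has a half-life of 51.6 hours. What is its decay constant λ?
λ = ln(2)/t½ = 0.01343 hour⁻¹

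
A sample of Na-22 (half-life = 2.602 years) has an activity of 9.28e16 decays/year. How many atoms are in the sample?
N = A/λ = 3.484e17 atoms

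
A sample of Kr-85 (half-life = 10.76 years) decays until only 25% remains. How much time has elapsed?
t = t½ × log₂(N₀/N) = 21.52 years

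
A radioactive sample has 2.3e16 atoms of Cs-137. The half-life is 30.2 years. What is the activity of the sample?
A = λN = 5.279e14 decays/year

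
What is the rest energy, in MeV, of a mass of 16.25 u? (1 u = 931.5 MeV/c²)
E = mc² = 15140 MeV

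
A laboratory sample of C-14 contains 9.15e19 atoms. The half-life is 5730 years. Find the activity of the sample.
A = λN = 1.107e16 decays/year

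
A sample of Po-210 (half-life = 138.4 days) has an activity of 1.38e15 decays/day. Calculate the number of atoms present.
N = A/λ = 2.755e17 atoms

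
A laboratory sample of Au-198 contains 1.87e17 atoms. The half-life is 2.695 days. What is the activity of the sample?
A = λN = 4.81e16 decays/day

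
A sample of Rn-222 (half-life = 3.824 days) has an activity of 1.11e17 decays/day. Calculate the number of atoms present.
N = A/λ = 6.124e17 atoms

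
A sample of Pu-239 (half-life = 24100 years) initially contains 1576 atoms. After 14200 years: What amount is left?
N = N₀(1/2)^(t/t½) = 1048 atoms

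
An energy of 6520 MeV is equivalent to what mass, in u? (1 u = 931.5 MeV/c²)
m = E/c² = 6.999 u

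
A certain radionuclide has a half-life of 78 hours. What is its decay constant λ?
λ = ln(2)/t½ = 0.008887 hour⁻¹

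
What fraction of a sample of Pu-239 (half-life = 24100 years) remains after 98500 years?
N/N₀ = (1/2)^(t/t½) = 0.05884 = 5.88%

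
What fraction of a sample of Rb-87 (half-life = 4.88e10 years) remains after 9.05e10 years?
N/N₀ = (1/2)^(t/t½) = 0.2765 = 27.7%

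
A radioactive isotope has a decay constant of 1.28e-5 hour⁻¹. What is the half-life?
t½ = ln(2)/λ = 54150 hours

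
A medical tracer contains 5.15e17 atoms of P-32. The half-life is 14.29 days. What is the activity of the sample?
A = λN = 2.498e16 decays/day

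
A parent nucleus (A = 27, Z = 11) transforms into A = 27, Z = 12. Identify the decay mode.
ΔA = 0, ΔZ = +1 ⇒ beta-minus decay (β⁻)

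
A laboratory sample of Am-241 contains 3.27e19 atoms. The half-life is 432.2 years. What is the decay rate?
A = λN = 5.244e16 decays/year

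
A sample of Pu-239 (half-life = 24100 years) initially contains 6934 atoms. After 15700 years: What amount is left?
N = N₀(1/2)^(t/t½) = 4414 atoms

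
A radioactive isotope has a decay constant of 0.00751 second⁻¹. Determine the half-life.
t½ = ln(2)/λ = 92.3 seconds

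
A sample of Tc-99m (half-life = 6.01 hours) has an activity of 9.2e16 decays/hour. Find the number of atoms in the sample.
N = A/λ = 7.977e17 atoms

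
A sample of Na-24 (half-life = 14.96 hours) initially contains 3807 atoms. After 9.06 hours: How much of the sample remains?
N = N₀(1/2)^(t/t½) = 2502 atoms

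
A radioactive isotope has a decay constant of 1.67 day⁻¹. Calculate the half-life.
t½ = ln(2)/λ = 0.4151 days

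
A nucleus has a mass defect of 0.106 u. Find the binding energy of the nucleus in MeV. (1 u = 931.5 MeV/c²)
B.E. = Δm × 931.5 = 98.74 MeV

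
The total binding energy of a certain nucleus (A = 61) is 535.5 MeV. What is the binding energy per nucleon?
B.E./A = 535.5/61 = 8.779 MeV/nucleon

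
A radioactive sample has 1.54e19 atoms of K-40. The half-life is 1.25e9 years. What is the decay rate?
A = λN = 8.54e9 decays/year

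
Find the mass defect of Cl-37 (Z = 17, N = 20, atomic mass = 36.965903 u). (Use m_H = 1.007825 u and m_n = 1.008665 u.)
Δm = Z·m_H + N·m_n − M = 0.3404 u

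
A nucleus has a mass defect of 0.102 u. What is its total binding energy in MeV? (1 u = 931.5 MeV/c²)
B.E. = Δm × 931.5 = 95.01 MeV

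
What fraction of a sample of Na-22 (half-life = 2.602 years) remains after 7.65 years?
N/N₀ = (1/2)^(t/t½) = 0.1303 = 13%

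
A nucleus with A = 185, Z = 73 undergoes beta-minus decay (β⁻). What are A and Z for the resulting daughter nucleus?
Daughter: A = 185, Z = 74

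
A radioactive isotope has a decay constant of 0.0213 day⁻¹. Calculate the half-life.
t½ = ln(2)/λ = 32.54 days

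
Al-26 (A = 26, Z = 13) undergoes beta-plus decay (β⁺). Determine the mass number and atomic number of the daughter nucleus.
Daughter: A = 26, Z = 12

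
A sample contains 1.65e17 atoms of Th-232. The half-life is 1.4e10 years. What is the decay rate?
A = λN = 8.169e6 decays/year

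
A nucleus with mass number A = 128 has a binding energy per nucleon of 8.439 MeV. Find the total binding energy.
B.E. = 8.439 × 128 = 1080 MeV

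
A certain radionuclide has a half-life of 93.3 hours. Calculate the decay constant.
λ = ln(2)/t½ = 0.007429 hour⁻¹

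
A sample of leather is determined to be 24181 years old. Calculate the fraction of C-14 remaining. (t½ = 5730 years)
N/N₀ = (1/2)^(t/t½) = 0.05366 = 5.37%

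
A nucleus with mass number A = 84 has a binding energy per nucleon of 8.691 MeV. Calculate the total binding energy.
B.E. = 8.691 × 84 = 730 MeV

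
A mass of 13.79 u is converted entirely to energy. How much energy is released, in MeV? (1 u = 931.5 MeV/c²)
E = mc² = 12850 MeV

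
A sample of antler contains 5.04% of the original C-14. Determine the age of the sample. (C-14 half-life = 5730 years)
Age = t½ × log₂(1/ratio) = 24700 years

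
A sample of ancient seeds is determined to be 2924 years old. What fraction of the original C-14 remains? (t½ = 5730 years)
N/N₀ = (1/2)^(t/t½) = 0.7021 = 70.2%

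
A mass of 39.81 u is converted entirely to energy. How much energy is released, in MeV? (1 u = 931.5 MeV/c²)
E = mc² = 37080 MeV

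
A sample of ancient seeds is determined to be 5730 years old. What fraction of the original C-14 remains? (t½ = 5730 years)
N/N₀ = (1/2)^(t/t½) = 0.5 = 50%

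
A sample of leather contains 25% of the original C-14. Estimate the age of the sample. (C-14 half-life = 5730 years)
Age = t½ × log₂(1/ratio) = 11460 years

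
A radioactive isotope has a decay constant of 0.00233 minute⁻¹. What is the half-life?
t½ = ln(2)/λ = 297.5 minutes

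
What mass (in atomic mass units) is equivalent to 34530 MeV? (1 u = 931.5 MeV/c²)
m = E/c² = 37.07 u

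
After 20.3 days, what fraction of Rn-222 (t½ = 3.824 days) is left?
N/N₀ = (1/2)^(t/t½) = 0.02523 = 2.52%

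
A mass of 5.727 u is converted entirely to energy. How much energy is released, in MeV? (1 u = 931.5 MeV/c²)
E = mc² = 5335 MeV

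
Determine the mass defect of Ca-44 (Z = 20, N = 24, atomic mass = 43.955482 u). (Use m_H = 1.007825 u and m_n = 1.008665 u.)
Δm = Z·m_H + N·m_n − M = 0.409 u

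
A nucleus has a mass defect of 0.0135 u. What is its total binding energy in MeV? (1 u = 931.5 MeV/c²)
B.E. = Δm × 931.5 = 12.58 MeV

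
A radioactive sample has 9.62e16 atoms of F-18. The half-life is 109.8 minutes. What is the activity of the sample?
A = λN = 6.073e14 decays/minute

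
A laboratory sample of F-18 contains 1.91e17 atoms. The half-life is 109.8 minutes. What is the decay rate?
A = λN = 1.206e15 decays/minute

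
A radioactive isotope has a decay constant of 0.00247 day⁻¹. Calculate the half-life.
t½ = ln(2)/λ = 280.6 days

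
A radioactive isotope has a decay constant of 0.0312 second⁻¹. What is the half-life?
t½ = ln(2)/λ = 22.22 seconds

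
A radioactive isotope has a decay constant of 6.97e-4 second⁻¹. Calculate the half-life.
t½ = ln(2)/λ = 994.5 seconds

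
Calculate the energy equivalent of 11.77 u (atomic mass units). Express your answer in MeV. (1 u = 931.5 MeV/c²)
E = mc² = 10960 MeV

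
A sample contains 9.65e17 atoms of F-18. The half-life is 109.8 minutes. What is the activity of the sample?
A = λN = 6.092e15 decays/minute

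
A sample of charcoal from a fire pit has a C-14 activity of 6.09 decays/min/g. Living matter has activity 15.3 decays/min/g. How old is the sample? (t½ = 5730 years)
Age = t½ × log₂(A₀/A) = 7615 years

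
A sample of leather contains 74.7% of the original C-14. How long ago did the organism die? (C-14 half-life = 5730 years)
Age = t½ × log₂(1/ratio) = 2411 years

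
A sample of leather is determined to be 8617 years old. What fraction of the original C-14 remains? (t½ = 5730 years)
N/N₀ = (1/2)^(t/t½) = 0.3526 = 35.3%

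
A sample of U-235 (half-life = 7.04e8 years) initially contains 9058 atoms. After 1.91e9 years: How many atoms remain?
N = N₀(1/2)^(t/t½) = 1381 atoms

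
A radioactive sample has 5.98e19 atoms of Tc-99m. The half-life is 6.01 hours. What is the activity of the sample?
A = λN = 6.897e18 decays/hour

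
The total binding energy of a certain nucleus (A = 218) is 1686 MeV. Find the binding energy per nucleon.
B.E./A = 1686/218 = 7.734 MeV/nucleon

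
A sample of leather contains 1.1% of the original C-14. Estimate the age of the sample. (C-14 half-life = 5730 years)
Age = t½ × log₂(1/ratio) = 37280 years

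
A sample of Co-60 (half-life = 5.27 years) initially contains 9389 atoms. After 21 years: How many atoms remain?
N = N₀(1/2)^(t/t½) = 593 atoms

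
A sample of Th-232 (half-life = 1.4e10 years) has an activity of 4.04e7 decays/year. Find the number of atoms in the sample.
N = A/λ = 8.16e17 atoms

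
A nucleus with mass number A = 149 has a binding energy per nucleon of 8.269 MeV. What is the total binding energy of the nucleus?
B.E. = 8.269 × 149 = 1232 MeV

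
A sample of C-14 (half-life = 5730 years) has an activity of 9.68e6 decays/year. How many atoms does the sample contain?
N = A/λ = 8.002e10 atoms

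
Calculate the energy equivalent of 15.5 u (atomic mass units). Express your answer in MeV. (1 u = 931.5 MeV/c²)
E = mc² = 14440 MeV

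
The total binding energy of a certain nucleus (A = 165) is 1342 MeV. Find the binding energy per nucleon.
B.E./A = 1342/165 = 8.133 MeV/nucleon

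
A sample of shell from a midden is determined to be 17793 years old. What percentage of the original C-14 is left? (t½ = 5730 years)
N/N₀ = (1/2)^(t/t½) = 0.1162 = 11.6%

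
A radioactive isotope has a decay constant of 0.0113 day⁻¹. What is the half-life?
t½ = ln(2)/λ = 61.34 days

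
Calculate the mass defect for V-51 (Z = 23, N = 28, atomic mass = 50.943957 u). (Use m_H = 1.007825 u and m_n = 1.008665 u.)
Δm = Z·m_H + N·m_n − M = 0.4786 u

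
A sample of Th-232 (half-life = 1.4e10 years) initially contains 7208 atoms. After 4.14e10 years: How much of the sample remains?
N = N₀(1/2)^(t/t½) = 928.2 atoms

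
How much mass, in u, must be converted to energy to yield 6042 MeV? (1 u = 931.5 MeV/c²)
m = E/c² = 6.486 u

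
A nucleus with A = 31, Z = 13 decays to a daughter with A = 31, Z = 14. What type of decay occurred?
ΔA = 0, ΔZ = +1 ⇒ beta-minus decay (β⁻)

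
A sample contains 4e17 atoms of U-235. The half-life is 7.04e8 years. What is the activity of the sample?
A = λN = 3.938e8 decays/year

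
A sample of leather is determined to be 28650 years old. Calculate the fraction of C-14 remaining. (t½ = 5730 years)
N/N₀ = (1/2)^(t/t½) = 0.03125 = 3.12%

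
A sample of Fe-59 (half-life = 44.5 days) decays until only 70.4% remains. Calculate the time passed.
t = t½ × log₂(N₀/N) = 22.53 days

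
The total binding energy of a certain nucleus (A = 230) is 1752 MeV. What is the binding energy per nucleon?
B.E./A = 1752/230 = 7.617 MeV/nucleon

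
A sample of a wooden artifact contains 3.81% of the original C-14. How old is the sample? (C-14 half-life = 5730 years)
Age = t½ × log₂(1/ratio) = 27010 years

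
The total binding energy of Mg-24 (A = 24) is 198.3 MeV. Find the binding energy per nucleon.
B.E./A = 198.3/24 = 8.263 MeV/nucleon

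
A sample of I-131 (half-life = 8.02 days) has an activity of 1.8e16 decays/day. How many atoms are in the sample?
N = A/λ = 2.083e17 atoms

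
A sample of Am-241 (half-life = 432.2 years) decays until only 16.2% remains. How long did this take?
t = t½ × log₂(N₀/N) = 1135 years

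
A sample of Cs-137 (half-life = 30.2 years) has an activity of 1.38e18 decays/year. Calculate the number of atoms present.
N = A/λ = 6.013e19 atoms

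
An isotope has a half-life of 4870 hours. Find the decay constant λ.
λ = ln(2)/t½ = 1.423e-4 hour⁻¹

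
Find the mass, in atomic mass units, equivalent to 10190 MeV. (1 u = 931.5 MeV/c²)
m = E/c² = 10.94 u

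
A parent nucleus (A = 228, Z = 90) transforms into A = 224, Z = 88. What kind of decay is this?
ΔA = -4, ΔZ = -2 ⇒ alpha decay (α)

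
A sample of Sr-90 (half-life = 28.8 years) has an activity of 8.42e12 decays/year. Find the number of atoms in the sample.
N = A/λ = 3.498e14 atoms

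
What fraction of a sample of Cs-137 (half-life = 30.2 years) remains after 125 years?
N/N₀ = (1/2)^(t/t½) = 0.05676 = 5.68%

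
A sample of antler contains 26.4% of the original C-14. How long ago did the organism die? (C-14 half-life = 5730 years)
Age = t½ × log₂(1/ratio) = 11010 years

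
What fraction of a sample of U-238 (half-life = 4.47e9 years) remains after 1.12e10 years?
N/N₀ = (1/2)^(t/t½) = 0.1761 = 17.6%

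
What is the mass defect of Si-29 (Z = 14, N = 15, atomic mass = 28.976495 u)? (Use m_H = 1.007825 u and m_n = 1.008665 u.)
Δm = Z·m_H + N·m_n − M = 0.263 u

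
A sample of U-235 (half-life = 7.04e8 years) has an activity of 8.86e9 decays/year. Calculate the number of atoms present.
N = A/λ = 8.999e18 atoms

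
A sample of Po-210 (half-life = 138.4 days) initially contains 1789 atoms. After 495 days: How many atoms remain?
N = N₀(1/2)^(t/t½) = 150 atoms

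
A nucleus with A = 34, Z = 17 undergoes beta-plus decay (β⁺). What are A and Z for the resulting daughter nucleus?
Daughter: A = 34, Z = 16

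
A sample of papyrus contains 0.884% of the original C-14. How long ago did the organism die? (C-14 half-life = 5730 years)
Age = t½ × log₂(1/ratio) = 39090 years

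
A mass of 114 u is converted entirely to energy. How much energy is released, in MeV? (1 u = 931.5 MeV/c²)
E = mc² = 1.062e5 MeV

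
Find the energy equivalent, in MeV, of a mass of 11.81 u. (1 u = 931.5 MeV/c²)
E = mc² = 11000 MeV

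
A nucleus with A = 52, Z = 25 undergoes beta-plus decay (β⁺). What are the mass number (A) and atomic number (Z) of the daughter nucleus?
Daughter: A = 52, Z = 24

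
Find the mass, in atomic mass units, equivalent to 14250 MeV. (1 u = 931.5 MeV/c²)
m = E/c² = 15.3 u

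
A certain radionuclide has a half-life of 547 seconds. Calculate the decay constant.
λ = ln(2)/t½ = 0.001267 second⁻¹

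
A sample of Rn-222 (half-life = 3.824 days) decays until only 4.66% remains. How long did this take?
t = t½ × log₂(N₀/N) = 16.92 days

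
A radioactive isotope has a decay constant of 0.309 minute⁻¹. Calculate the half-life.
t½ = ln(2)/λ = 2.243 minutes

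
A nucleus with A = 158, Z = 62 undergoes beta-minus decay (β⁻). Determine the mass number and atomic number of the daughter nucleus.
Daughter: A = 158, Z = 63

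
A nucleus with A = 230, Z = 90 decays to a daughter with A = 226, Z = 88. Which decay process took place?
ΔA = -4, ΔZ = -2 ⇒ alpha decay (α)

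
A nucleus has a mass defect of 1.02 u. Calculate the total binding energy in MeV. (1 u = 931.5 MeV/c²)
B.E. = Δm × 931.5 = 950.1 MeV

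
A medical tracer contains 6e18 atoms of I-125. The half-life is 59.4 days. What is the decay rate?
A = λN = 7.001e16 decays/day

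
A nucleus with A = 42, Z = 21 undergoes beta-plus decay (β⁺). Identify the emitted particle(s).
β⁺: positron (e⁺) + neutrino (νₑ)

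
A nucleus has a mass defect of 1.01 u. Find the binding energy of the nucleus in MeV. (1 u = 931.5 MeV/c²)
B.E. = Δm × 931.5 = 940.8 MeV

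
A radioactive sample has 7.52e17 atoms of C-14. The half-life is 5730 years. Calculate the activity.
A = λN = 9.097e13 decays/year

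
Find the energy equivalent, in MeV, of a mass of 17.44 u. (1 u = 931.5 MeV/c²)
E = mc² = 16250 MeV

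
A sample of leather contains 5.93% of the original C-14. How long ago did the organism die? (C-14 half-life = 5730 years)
Age = t½ × log₂(1/ratio) = 23350 years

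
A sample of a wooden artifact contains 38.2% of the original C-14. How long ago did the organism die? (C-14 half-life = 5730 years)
Age = t½ × log₂(1/ratio) = 7955 years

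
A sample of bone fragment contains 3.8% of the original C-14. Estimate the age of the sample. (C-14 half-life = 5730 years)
Age = t½ × log₂(1/ratio) = 27030 years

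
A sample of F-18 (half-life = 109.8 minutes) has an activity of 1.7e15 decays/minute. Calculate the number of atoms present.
N = A/λ = 2.693e17 atoms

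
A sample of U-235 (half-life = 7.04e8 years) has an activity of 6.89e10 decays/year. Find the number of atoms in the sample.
N = A/λ = 6.998e19 atoms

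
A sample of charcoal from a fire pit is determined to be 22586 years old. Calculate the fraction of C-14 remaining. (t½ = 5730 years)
N/N₀ = (1/2)^(t/t½) = 0.06508 = 6.51%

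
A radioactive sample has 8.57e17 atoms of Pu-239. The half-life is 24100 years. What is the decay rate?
A = λN = 2.465e13 decays/year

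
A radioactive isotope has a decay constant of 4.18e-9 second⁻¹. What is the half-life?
t½ = ln(2)/λ = 1.658e8 seconds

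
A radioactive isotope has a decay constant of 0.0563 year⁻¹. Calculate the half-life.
t½ = ln(2)/λ = 12.31 years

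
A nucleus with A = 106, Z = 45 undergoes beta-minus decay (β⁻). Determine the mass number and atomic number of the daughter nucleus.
Daughter: A = 106, Z = 46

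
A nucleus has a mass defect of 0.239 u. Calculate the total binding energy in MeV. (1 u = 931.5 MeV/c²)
B.E. = Δm × 931.5 = 222.6 MeV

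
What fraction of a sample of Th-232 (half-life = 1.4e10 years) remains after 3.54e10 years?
N/N₀ = (1/2)^(t/t½) = 0.1733 = 17.3%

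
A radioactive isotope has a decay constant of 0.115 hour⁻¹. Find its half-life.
t½ = ln(2)/λ = 6.027 hours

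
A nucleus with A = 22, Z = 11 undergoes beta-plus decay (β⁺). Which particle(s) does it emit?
β⁺: positron (e⁺) + neutrino (νₑ)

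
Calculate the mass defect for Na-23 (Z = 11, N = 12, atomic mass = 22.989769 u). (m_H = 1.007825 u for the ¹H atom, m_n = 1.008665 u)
Δm = Z·m_H + N·m_n − M = 0.2003 u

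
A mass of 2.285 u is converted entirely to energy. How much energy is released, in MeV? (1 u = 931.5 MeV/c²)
E = mc² = 2128 MeV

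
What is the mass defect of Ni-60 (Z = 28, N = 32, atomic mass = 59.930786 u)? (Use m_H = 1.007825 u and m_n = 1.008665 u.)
Δm = Z·m_H + N·m_n − M = 0.5656 u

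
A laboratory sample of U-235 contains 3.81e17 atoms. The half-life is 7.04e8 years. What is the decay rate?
A = λN = 3.751e8 decays/year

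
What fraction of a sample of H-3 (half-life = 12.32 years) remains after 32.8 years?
N/N₀ = (1/2)^(t/t½) = 0.158 = 15.8%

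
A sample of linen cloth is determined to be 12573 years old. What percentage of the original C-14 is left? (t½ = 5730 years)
N/N₀ = (1/2)^(t/t½) = 0.2185 = 21.9%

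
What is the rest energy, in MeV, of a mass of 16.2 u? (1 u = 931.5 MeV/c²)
E = mc² = 15090 MeV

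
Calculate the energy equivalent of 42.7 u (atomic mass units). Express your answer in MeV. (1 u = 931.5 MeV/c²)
E = mc² = 39780 MeV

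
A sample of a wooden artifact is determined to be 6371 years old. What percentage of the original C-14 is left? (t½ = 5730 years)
N/N₀ = (1/2)^(t/t½) = 0.4627 = 46.3%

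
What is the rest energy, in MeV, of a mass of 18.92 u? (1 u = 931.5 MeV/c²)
E = mc² = 17620 MeV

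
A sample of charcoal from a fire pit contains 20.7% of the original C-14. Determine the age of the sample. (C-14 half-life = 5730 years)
Age = t½ × log₂(1/ratio) = 13020 years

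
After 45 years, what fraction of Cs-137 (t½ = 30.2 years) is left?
N/N₀ = (1/2)^(t/t½) = 0.356 = 35.6%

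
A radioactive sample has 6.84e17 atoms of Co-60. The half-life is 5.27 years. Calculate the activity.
A = λN = 8.996e16 decays/year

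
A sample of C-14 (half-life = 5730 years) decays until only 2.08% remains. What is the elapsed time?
t = t½ × log₂(N₀/N) = 32020 years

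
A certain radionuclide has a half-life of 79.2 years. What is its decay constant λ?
λ = ln(2)/t½ = 0.008752 year⁻¹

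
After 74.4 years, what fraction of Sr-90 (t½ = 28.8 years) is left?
N/N₀ = (1/2)^(t/t½) = 0.1669 = 16.7%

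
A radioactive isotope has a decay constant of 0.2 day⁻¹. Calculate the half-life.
t½ = ln(2)/λ = 3.466 days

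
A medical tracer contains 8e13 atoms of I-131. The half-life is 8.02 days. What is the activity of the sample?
A = λN = 6.914e12 decays/day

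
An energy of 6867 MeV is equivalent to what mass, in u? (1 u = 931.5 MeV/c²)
m = E/c² = 7.372 u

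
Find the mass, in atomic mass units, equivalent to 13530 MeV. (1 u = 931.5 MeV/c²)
m = E/c² = 14.52 u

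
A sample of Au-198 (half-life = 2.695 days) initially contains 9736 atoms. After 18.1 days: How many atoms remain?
N = N₀(1/2)^(t/t½) = 92.6 atoms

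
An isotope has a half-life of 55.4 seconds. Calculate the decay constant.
λ = ln(2)/t½ = 0.01251 second⁻¹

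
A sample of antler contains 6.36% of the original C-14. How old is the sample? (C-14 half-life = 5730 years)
Age = t½ × log₂(1/ratio) = 22780 years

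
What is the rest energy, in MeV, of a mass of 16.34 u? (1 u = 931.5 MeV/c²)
E = mc² = 15220 MeV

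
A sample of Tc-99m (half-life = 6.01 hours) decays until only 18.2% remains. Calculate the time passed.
t = t½ × log₂(N₀/N) = 14.77 hours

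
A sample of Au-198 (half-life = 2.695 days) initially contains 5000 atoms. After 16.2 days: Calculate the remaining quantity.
N = N₀(1/2)^(t/t½) = 77.52 atoms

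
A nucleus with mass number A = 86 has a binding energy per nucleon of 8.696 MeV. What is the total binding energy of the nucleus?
B.E. = 8.696 × 86 = 747.9 MeV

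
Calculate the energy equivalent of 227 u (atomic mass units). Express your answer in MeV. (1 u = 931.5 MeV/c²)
E = mc² = 2.115e5 MeV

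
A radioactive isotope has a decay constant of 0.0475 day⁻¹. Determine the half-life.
t½ = ln(2)/λ = 14.59 days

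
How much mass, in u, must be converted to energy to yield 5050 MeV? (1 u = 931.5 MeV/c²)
m = E/c² = 5.421 u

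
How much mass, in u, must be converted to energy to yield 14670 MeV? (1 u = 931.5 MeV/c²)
m = E/c² = 15.75 u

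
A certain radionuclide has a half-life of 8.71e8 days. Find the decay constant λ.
λ = ln(2)/t½ = 7.958e-10 day⁻¹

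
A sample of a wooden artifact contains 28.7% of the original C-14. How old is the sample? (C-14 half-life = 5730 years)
Age = t½ × log₂(1/ratio) = 10320 years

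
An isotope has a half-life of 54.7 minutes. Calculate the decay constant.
λ = ln(2)/t½ = 0.01267 minute⁻¹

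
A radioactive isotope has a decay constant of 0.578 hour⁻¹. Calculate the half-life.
t½ = ln(2)/λ = 1.199 hours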